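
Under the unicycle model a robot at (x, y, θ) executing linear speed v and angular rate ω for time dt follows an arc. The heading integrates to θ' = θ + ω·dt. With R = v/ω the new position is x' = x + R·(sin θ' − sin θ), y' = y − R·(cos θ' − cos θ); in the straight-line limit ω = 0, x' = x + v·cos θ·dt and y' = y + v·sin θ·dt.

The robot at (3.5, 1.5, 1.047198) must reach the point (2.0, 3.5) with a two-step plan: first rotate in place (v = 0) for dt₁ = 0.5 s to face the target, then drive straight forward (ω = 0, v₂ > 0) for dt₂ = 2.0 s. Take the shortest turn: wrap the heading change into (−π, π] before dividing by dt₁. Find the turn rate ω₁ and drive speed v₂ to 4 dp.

heading to target = atan2(3.5−1.5, 2−3.5) = 2.2143
Δθ = wrap(2.2143 − 1.0472) = 1.1671; ω₁ = Δθ/dt₁ = 2.3342
distance = √((2−3.5)² + (3.5−1.5)²) = 2.5000; v₂ = distance/dt₂ = 1.2500

ω₁ = 2.3342, v₂ = 1.2500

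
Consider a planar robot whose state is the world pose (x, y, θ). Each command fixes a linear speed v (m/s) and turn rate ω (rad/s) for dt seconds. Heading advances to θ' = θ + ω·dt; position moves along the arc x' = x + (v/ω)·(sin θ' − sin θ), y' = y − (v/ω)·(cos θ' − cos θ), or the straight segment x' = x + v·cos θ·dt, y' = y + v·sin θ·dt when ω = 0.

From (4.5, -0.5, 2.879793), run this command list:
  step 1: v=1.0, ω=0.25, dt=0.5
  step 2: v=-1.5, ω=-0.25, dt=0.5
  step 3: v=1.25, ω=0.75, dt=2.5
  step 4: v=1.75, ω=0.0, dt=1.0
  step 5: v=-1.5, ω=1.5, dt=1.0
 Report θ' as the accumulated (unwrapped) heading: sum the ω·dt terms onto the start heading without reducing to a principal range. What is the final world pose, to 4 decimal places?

step 1: θ'=3.0048 (R=4.0000) → pose (4.0102, -0.4011, 3.0048)
step 2: θ'=2.8798 (R=6.0000) → pose (4.7449, -0.5495, 2.8798)
step 3: θ'=4.7548 (R=1.6667) → pose (2.6484, -2.2300, 4.7548)
step 4: θ'=4.7548 (straight) → pose (2.7225, -3.9784, 4.7548)
step 5: θ'=6.2548 (R=-1.0000) → pose (1.7518, -3.0212, 6.2548)

(1.7518, -3.0212, 6.2548)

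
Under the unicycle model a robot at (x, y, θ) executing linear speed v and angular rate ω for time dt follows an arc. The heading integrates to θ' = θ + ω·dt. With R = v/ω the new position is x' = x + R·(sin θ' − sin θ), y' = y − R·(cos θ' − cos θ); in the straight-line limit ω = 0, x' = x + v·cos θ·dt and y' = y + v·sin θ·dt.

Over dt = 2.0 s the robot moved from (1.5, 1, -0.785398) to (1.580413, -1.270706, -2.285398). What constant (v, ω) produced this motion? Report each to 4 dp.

Δθ = -2.285398 − -0.785398 = -1.500000
ω = Δθ/dt = -1.500000/2.0 = -0.7500
R = −Δy/(cos θ' − cos θ) = -1.6667
v = R·ω = -1.6667·-0.7500 = 1.2500

v = 1.2500, ω = -0.7500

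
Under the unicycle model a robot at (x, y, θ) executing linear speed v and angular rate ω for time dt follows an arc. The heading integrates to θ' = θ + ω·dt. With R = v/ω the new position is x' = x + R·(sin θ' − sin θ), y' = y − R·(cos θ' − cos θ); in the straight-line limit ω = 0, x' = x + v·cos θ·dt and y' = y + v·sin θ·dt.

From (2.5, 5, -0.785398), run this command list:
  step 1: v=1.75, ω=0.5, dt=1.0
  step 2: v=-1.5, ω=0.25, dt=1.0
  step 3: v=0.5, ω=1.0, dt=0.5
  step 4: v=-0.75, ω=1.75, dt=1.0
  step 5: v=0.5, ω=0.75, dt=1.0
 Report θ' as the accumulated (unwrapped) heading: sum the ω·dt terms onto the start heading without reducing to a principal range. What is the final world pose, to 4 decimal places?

step 1: θ'=-0.2854 (R=3.5000) → pose (3.9895, 4.1165, -0.2854)
step 2: θ'=-0.0354 (R=-6.0000) → pose (2.5126, 4.3554, -0.0354)
step 3: θ'=0.4646 (R=0.5000) → pose (2.7543, 4.4081, 0.4646)
step 4: θ'=2.2146 (R=-0.4286) → pose (2.6036, 3.7677, 2.2146)
step 5: θ'=2.9646 (R=0.6667) → pose (2.1877, 4.0238, 2.9646)

(2.1877, 4.0238, 2.9646)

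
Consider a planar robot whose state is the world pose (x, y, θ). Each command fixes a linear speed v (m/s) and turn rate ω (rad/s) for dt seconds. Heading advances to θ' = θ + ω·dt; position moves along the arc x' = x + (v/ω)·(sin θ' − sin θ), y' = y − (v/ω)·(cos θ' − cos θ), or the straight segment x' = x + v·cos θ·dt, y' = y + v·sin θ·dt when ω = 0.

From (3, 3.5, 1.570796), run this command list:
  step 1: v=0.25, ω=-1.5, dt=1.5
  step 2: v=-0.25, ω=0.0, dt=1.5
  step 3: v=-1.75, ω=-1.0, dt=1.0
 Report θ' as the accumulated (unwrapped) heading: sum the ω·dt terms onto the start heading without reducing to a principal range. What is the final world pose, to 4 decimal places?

step 1: θ'=-0.6792 (R=-0.1667) → pose (3.2714, 3.6297, -0.6792)
step 2: θ'=-0.6792 (straight) → pose (2.9796, 3.8652, -0.6792)
step 3: θ'=-1.6792 (R=1.7500) → pose (2.3392, 5.4162, -1.6792)

(2.3392, 5.4162, -1.6792)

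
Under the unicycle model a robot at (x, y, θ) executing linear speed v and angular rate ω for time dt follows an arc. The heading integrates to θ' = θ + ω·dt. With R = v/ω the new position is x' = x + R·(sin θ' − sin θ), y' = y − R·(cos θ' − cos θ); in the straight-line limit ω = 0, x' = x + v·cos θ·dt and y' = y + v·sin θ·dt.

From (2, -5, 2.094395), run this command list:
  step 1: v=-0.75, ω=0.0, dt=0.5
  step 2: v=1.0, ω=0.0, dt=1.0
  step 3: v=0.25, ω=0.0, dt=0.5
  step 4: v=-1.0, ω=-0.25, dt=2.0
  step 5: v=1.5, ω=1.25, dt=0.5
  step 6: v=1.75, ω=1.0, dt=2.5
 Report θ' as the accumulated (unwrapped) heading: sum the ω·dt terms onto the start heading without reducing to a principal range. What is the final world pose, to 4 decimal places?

(-1.2282, -6.6289, 4.7194)

step 1: θ'=2.0944 (straight) → pose (2.1875, -5.3248, 2.0944)
step 2: θ'=2.0944 (straight) → pose (1.6875, -4.4587, 2.0944)
step 3: θ'=2.0944 (straight) → pose (1.6250, -4.3505, 2.0944)
step 4: θ'=1.5944 (R=4.0000) → pose (2.1598, -6.2561, 1.5944)
step 5: θ'=2.2194 (R=1.2000) → pose (1.9164, -5.5595, 2.2194)
step 6: θ'=4.7194 (R=1.7500) → pose (-1.2282, -6.6289, 4.7194)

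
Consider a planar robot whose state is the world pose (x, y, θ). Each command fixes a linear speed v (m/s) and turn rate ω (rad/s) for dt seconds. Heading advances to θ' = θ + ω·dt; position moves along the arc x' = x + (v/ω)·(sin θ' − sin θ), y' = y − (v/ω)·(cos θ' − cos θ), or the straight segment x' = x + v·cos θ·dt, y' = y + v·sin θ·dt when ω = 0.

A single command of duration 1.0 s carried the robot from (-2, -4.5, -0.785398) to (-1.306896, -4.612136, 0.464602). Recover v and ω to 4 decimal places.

Δθ = 0.464602 − -0.785398 = 1.250000
ω = Δθ/dt = 1.250000/1.0 = 1.2500
R = Δx/(sin θ' − sin θ) = 0.6000
v = R·ω = 0.6000·1.2500 = 0.7500

v = 0.7500, ω = 1.2500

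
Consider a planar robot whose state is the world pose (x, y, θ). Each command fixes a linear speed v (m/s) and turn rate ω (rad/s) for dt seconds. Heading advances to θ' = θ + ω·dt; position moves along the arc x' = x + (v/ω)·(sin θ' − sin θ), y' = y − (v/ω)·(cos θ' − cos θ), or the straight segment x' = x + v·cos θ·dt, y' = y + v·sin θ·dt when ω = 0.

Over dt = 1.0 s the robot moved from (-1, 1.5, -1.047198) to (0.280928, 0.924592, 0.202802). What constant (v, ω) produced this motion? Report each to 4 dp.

Δθ = 0.202802 − -1.047198 = 1.250000
ω = Δθ/dt = 1.250000/1.0 = 1.2500
R = Δx/(sin θ' − sin θ) = 1.2000
v = R·ω = 1.2000·1.2500 = 1.5000

v = 1.5000, ω = 1.2500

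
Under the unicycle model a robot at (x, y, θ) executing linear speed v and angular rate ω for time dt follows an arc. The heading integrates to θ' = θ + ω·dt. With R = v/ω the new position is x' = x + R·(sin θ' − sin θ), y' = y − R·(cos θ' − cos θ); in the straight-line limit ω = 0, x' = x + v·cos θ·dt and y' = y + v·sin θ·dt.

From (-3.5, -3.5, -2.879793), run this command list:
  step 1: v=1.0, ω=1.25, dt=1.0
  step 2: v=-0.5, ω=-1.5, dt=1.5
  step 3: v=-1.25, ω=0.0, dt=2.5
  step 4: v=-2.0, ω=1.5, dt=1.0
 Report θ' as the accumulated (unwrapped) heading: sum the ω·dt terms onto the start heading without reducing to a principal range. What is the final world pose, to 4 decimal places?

(0.5946, -6.0802, -2.3798)

step 1: θ'=-1.6298 (R=0.8000) → pose (-4.0916, -4.2256, -1.6298)
step 2: θ'=-3.8798 (R=0.3333) → pose (-3.5345, -3.9987, -3.8798)
step 3: θ'=-3.8798 (straight) → pose (-1.2230, -6.1017, -3.8798)
step 4: θ'=-2.3798 (R=-1.3333) → pose (0.5946, -6.0802, -2.3798)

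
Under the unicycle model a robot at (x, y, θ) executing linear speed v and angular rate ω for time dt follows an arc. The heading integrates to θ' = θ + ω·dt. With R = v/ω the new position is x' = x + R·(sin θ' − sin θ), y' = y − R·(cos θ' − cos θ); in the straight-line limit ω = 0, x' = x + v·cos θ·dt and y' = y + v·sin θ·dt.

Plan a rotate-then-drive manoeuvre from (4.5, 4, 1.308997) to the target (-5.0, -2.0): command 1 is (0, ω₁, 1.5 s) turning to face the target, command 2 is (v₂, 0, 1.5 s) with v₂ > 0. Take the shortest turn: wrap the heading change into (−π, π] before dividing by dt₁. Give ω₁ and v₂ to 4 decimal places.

ω₁ = 1.5973, v₂ = 7.4907

heading to target = atan2(-2−4, -5−4.5) = -2.5783
Δθ = wrap(-2.5783 − 1.3090) = 2.3959; ω₁ = Δθ/dt₁ = 1.5973
distance = √((-5−4.5)² + (-2−4)²) = 11.2361; v₂ = distance/dt₂ = 7.4907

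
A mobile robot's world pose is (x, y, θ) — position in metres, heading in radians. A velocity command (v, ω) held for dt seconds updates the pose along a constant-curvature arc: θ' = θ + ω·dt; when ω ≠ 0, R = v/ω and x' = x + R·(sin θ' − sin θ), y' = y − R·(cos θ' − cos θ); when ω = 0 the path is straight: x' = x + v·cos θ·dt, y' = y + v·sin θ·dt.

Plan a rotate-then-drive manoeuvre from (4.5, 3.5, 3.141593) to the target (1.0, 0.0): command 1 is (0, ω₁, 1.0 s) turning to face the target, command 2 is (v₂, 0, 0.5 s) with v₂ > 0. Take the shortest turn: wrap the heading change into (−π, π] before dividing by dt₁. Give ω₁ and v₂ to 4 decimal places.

ω₁ = 0.7854, v₂ = 9.8995

heading to target = atan2(0−3.5, 1−4.5) = -2.3562
Δθ = wrap(-2.3562 − 3.1416) = 0.7854; ω₁ = Δθ/dt₁ = 0.7854
distance = √((1−4.5)² + (0−3.5)²) = 4.9497; v₂ = distance/dt₂ = 9.8995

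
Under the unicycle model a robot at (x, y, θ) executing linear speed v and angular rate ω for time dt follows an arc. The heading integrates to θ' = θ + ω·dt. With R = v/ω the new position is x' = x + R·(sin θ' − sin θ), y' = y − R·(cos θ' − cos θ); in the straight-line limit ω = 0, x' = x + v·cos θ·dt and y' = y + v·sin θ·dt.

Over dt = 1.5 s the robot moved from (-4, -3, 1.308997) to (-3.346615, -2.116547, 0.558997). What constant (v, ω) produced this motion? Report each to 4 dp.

Δθ = 0.558997 − 1.308997 = -0.750000
ω = Δθ/dt = -0.750000/1.5 = -0.5000
R = −Δy/(cos θ' − cos θ) = -1.5000
v = R·ω = -1.5000·-0.5000 = 0.7500

v = 0.7500, ω = -0.5000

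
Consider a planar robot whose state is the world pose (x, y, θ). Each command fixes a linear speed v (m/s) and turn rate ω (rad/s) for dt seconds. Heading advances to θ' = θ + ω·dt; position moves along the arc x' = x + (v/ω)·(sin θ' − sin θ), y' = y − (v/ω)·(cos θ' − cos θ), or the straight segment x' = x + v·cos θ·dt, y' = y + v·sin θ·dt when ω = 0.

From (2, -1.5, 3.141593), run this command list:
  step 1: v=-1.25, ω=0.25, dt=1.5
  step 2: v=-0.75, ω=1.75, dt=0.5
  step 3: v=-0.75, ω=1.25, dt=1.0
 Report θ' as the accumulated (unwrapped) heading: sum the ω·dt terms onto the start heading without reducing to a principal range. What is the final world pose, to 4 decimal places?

step 1: θ'=3.5166 (R=-5.0000) → pose (3.8314, -1.1525, 3.5166)
step 2: θ'=4.3916 (R=-0.4286) → pose (4.0811, -0.8889, 4.3916)
step 3: θ'=5.6416 (R=-0.6000) → pose (3.8708, -0.2190, 5.6416)

(3.8708, -0.2190, 5.6416)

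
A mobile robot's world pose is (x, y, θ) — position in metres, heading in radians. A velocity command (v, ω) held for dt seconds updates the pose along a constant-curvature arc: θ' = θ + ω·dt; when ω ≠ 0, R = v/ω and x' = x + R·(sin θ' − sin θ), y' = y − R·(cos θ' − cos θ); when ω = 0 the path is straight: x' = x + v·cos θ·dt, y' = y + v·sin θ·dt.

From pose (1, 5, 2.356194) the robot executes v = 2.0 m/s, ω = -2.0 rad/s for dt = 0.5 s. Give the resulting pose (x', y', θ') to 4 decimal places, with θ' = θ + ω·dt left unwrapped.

θ' = 2.3562 + -2.0·0.5 = 1.3562
R = v/ω = 2.0/-2.0 = -1.0000
x' = 1 + -1.0000·(sin 1.3562 − sin 2.3562) = 0.7300
y' = 5 − -1.0000·(cos 1.3562 − cos 2.3562) = 5.9201

(0.7300, 5.9201, 1.3562)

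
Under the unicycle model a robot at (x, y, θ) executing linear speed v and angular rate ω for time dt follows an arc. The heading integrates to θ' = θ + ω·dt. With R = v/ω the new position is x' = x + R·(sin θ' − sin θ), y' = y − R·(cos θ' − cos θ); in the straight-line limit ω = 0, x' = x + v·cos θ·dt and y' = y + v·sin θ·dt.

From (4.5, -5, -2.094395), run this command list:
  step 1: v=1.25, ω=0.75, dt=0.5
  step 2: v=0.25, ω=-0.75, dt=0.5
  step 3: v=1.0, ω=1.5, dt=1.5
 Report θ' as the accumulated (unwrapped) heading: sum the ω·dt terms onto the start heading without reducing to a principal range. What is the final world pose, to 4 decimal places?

(4.9348, -6.6958, 0.1556)

step 1: θ'=-1.7194 (R=1.6667) → pose (4.2951, -5.5866, -1.7194)
step 2: θ'=-2.0944 (R=-0.3333) → pose (4.2541, -5.7039, -2.0944)
step 3: θ'=0.1556 (R=0.6667) → pose (4.9348, -6.6958, 0.1556)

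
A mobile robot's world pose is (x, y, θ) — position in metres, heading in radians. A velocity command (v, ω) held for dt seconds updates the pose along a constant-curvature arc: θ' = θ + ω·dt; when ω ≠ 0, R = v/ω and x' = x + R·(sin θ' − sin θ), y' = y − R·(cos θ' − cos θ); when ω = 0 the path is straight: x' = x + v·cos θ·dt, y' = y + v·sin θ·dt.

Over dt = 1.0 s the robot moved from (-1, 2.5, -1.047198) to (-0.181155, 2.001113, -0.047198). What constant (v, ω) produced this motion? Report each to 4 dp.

v = 1.0000, ω = 1.0000

Δθ = -0.047198 − -1.047198 = 1.000000
ω = Δθ/dt = 1.000000/1.0 = 1.0000
R = Δx/(sin θ' − sin θ) = 1.0000
v = R·ω = 1.0000·1.0000 = 1.0000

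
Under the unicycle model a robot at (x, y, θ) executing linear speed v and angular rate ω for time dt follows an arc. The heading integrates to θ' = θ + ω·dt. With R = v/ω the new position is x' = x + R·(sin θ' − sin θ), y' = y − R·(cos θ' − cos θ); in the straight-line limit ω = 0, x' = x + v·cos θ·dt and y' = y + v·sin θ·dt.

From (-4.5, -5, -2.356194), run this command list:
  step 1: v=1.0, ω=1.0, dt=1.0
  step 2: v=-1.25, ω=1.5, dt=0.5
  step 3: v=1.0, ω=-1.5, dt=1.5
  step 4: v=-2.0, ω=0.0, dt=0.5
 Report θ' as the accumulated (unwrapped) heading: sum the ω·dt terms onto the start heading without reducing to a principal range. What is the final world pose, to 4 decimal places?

(-4.3420, -6.3187, -2.8562)

step 1: θ'=-1.3562 (R=1.0000) → pose (-4.7700, -5.9201, -1.3562)
step 2: θ'=-0.6062 (R=-0.8333) → pose (-5.1094, -5.4127, -0.6062)
step 3: θ'=-2.8562 (R=-0.6667) → pose (-5.3015, -6.6003, -2.8562)
step 4: θ'=-2.8562 (straight) → pose (-4.3420, -6.3187, -2.8562)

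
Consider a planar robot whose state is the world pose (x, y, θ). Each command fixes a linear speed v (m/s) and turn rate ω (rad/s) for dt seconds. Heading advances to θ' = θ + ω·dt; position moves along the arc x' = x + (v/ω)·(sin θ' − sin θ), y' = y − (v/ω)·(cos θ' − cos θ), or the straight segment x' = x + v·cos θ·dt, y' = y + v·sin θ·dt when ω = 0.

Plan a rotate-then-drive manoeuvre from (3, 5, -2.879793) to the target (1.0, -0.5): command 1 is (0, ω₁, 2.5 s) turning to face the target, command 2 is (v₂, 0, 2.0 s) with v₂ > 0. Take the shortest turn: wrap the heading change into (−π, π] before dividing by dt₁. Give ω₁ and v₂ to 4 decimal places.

heading to target = atan2(-0.5−5, 1−3) = -1.9196
Δθ = wrap(-1.9196 − -2.8798) = 0.9602; ω₁ = Δθ/dt₁ = 0.3841
distance = √((1−3)² + (-0.5−5)²) = 5.8523; v₂ = distance/dt₂ = 2.9262

ω₁ = 0.3841, v₂ = 2.9262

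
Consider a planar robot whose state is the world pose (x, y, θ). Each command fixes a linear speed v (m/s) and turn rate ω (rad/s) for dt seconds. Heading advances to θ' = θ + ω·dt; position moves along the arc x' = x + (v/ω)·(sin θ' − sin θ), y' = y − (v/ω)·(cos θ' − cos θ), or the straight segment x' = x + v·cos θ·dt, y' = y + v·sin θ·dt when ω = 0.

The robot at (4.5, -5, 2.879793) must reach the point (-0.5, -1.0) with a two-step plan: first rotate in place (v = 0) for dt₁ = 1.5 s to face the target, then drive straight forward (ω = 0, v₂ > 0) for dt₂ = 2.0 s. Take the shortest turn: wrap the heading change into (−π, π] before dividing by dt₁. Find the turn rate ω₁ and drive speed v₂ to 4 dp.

heading to target = atan2(-1−-5, -0.5−4.5) = 2.4669
Δθ = wrap(2.4669 − 2.8798) = -0.4129; ω₁ = Δθ/dt₁ = -0.2753
distance = √((-0.5−4.5)² + (-1−-5)²) = 6.4031; v₂ = distance/dt₂ = 3.2016

ω₁ = -0.2753, v₂ = 3.2016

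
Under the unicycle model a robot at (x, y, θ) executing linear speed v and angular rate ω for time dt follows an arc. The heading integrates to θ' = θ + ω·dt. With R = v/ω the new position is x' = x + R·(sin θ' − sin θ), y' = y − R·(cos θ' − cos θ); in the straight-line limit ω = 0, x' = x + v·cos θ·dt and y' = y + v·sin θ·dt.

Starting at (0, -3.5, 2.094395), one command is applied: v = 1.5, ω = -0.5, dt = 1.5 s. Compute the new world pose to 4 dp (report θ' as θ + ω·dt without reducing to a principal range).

θ' = 2.0944 + -0.5·1.5 = 1.3444
R = v/ω = 1.5/-0.5 = -3.0000
x' = 0 + -3.0000·(sin 1.3444 − sin 2.0944) = -0.3254
y' = -3.5 − -3.0000·(cos 1.3444 − cos 2.0944) = -1.3266

(-0.3254, -1.3266, 1.3444)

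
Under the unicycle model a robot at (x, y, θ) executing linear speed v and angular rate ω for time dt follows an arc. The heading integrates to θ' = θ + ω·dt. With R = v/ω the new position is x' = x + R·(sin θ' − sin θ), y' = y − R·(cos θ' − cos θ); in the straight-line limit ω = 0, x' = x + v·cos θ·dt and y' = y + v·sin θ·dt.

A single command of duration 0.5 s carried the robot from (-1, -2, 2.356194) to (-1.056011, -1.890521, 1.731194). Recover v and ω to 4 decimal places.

Δθ = 1.731194 − 2.356194 = -0.625000
ω = Δθ/dt = -0.625000/0.5 = -1.2500
R = −Δy/(cos θ' − cos θ) = -0.2000
v = R·ω = -0.2000·-1.2500 = 0.2500

v = 0.2500, ω = -1.2500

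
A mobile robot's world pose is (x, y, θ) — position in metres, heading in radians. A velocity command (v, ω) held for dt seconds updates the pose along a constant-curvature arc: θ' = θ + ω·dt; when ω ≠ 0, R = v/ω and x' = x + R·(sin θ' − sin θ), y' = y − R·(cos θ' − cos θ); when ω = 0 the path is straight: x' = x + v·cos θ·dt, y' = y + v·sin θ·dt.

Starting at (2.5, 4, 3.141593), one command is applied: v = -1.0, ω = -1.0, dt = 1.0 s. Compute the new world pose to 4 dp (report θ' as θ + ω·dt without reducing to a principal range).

θ' = 3.1416 + -1.0·1.0 = 2.1416
R = v/ω = -1.0/-1.0 = 1.0000
x' = 2.5 + 1.0000·(sin 2.1416 − sin 3.1416) = 3.3415
y' = 4 − 1.0000·(cos 2.1416 − cos 3.1416) = 3.5403

(3.3415, 3.5403, 2.1416)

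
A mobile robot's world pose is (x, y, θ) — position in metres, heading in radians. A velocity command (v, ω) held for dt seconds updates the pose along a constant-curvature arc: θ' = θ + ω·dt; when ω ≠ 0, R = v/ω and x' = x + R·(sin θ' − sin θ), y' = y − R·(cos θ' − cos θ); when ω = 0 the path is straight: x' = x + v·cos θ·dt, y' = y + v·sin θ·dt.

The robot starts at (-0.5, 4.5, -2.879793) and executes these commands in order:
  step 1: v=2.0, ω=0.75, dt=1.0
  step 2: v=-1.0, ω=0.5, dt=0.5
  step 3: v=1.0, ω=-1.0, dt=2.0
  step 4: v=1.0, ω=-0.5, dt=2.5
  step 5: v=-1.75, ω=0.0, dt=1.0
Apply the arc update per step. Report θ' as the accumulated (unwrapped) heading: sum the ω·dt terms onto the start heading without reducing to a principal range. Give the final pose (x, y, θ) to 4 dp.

step 1: θ'=-2.1298 (R=2.6667) → pose (-2.0706, 3.3384, -2.1298)
step 2: θ'=-1.8798 (R=-2.0000) → pose (-1.8609, 3.7909, -1.8798)
step 3: θ'=-3.8798 (R=-1.0000) → pose (-3.4865, 3.3553, -3.8798)
step 4: θ'=-5.1298 (R=-2.0000) → pose (-3.9688, 5.6455, -5.1298)
step 5: θ'=-5.1298 (straight) → pose (-4.6783, 4.0457, -5.1298)

(-4.6783, 4.0457, -5.1298)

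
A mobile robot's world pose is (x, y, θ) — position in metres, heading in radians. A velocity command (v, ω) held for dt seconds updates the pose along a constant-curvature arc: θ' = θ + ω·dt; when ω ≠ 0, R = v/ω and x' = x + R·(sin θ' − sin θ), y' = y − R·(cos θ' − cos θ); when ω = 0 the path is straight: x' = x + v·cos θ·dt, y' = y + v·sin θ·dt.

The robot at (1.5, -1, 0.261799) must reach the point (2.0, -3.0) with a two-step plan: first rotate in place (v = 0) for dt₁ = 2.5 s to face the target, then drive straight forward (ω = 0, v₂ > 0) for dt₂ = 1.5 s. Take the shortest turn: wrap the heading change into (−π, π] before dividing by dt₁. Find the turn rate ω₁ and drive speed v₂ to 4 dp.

ω₁ = -0.6350, v₂ = 1.3744

heading to target = atan2(-3−-1, 2−1.5) = -1.3258
Δθ = wrap(-1.3258 − 0.2618) = -1.5876; ω₁ = Δθ/dt₁ = -0.6350
distance = √((2−1.5)² + (-3−-1)²) = 2.0616; v₂ = distance/dt₂ = 1.3744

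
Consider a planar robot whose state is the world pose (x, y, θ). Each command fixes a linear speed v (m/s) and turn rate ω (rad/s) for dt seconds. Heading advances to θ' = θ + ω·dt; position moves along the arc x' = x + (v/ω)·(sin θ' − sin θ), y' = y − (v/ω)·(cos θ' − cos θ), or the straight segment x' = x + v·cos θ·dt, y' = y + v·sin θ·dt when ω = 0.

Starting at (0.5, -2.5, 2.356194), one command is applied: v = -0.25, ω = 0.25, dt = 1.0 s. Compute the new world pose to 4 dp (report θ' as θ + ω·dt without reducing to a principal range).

(0.6969, -2.6530, 2.6062)

θ' = 2.3562 + 0.25·1.0 = 2.6062
R = v/ω = -0.25/0.25 = -1.0000
x' = 0.5 + -1.0000·(sin 2.6062 − sin 2.3562) = 0.6969
y' = -2.5 − -1.0000·(cos 2.6062 − cos 2.3562) = -2.6530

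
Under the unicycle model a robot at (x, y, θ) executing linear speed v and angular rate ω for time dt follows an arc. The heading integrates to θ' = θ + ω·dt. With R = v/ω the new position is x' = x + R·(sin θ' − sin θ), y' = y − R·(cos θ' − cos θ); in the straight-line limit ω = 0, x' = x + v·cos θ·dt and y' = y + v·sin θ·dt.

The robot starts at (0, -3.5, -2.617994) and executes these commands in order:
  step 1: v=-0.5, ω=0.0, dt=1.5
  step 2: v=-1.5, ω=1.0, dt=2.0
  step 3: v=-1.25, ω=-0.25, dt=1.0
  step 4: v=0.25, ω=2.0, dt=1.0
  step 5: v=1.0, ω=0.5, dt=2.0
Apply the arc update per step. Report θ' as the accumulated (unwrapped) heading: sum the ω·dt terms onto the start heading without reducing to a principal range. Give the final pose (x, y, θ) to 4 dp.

step 1: θ'=-2.6180 (straight) → pose (0.6495, -3.1250, -2.6180)
step 2: θ'=-0.6180 (R=-1.5000) → pose (0.7686, -0.6034, -0.6180)
step 3: θ'=-0.8680 (R=5.0000) → pose (-0.1495, 0.2400, -0.8680)
step 4: θ'=1.1320 (R=0.1250) → pose (0.0590, 0.2677, 1.1320)
step 5: θ'=2.1320 (R=2.0000) → pose (-0.0583, 2.1818, 2.1320)

(-0.0583, 2.1818, 2.1320)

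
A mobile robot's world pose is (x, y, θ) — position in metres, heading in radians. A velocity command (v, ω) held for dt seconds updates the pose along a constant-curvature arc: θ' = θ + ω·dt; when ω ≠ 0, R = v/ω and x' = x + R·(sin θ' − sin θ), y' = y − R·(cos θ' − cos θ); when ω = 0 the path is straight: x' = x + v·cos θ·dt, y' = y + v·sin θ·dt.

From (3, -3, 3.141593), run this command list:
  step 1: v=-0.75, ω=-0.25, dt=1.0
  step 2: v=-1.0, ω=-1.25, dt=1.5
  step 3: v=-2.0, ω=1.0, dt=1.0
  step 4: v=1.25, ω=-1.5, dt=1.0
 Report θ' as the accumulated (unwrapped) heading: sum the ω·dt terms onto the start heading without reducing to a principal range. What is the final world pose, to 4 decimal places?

step 1: θ'=2.8916 (R=3.0000) → pose (3.7422, -3.0933, 2.8916)
step 2: θ'=1.0166 (R=0.8000) → pose (4.2245, -4.2894, 1.0166)
step 3: θ'=2.0166 (R=-2.0000) → pose (4.1207, -6.2043, 2.0166)
step 4: θ'=0.5166 (R=-0.8333) → pose (4.4609, -5.1204, 0.5166)

(4.4609, -5.1204, 0.5166)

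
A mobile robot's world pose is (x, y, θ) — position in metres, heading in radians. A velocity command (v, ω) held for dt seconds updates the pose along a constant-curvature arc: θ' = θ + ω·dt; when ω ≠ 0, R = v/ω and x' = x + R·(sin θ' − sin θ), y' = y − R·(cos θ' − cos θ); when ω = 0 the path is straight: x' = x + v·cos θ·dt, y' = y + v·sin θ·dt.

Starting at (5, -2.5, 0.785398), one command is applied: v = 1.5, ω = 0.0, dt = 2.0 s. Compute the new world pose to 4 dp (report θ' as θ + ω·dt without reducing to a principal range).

(7.1213, -0.3787, 0.7854)

θ' = 0.7854 + 0.0·2.0 = 0.7854
ω = 0 → straight: x' = 5 + 1.5·cos(0.7854)·2.0 = 7.1213
y' = -2.5 + 1.5·sin(0.7854)·2.0 = -0.3787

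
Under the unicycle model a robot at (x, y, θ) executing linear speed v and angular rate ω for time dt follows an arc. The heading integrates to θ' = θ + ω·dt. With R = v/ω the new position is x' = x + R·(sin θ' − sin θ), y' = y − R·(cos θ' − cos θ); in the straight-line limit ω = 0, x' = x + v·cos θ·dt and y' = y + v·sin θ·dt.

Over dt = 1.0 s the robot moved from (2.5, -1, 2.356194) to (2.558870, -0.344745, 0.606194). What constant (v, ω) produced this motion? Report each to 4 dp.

v = 0.7500, ω = -1.7500

Δθ = 0.606194 − 2.356194 = -1.750000
ω = Δθ/dt = -1.750000/1.0 = -1.7500
R = −Δy/(cos θ' − cos θ) = -0.4286
v = R·ω = -0.4286·-1.7500 = 0.7500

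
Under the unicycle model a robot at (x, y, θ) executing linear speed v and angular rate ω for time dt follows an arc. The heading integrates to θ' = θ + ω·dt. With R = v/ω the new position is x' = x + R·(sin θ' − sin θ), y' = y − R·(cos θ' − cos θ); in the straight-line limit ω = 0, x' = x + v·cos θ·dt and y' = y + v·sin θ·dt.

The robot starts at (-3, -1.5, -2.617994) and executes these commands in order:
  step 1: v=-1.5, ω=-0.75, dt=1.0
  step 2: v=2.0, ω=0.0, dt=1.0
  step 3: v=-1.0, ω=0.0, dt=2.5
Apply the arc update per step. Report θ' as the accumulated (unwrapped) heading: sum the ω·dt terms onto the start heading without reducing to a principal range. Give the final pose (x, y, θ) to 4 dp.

step 1: θ'=-3.3680 (R=2.0000) → pose (-1.5511, -1.2831, -3.3680)
step 2: θ'=-3.3680 (straight) → pose (-3.5000, -0.8341, -3.3680)
step 3: θ'=-3.3680 (straight) → pose (-1.0638, -1.3953, -3.3680)

(-1.0638, -1.3953, -3.3680)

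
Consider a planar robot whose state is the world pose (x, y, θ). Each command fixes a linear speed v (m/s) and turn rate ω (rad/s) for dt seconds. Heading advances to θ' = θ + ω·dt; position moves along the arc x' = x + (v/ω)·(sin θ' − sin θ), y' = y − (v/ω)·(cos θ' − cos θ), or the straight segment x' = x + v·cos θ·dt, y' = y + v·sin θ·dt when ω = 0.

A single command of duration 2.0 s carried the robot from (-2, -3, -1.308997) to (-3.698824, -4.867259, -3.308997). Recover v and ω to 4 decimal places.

v = 1.5000, ω = -1.0000

Δθ = -3.308997 − -1.308997 = -2.000000
ω = Δθ/dt = -2.000000/2.0 = -1.0000
R = −Δy/(cos θ' − cos θ) = -1.5000
v = R·ω = -1.5000·-1.0000 = 1.5000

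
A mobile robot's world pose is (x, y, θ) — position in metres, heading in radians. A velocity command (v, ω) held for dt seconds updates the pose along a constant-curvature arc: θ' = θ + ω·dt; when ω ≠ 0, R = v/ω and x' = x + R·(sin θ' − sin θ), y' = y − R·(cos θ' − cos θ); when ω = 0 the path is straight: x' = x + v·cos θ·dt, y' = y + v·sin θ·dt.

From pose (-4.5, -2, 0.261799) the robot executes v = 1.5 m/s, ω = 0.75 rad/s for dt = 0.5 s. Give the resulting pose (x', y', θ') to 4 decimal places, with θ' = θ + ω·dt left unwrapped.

θ' = 0.2618 + 0.75·0.5 = 0.6368
R = v/ω = 1.5/0.75 = 2.0000
x' = -4.5 + 2.0000·(sin 0.6368 − sin 0.2618) = -3.8284
y' = -2 − 2.0000·(cos 0.6368 − cos 0.2618) = -1.6762

(-3.8284, -1.6762, 0.6368)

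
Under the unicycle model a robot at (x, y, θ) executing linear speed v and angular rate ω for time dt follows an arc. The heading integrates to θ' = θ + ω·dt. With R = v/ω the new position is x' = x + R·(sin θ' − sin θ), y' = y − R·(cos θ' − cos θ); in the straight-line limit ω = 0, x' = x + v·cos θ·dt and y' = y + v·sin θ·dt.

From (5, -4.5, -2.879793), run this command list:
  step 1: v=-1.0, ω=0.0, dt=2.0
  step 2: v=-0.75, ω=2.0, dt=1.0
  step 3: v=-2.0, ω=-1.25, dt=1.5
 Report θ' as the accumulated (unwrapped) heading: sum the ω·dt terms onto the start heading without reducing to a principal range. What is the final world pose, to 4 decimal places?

(7.7532, -0.8797, -2.7548)

step 1: θ'=-2.8798 (straight) → pose (6.9319, -3.9824, -2.8798)
step 2: θ'=-0.8798 (R=-0.3750) → pose (7.1238, -3.3811, -0.8798)
step 3: θ'=-2.7548 (R=1.6000) → pose (7.7532, -0.8797, -2.7548)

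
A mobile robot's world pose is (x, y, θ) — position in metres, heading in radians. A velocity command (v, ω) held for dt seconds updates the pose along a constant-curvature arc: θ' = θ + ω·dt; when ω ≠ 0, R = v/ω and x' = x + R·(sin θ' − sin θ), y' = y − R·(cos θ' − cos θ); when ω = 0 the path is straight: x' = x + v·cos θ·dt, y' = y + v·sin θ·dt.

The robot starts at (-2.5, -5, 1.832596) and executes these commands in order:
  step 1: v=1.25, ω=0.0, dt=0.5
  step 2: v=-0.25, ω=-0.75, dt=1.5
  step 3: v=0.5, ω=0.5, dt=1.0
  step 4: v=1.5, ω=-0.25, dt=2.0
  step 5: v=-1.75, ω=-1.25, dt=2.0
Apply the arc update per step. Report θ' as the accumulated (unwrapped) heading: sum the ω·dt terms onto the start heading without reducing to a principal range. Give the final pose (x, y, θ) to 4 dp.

step 1: θ'=1.8326 (straight) → pose (-2.6618, -4.3963, 1.8326)
step 2: θ'=0.7076 (R=0.3333) → pose (-2.7671, -4.7359, 0.7076)
step 3: θ'=1.2076 (R=1.0000) → pose (-2.4823, -4.3312, 1.2076)
step 4: θ'=0.7076 (R=-6.0000) → pose (-0.7738, -1.9033, 0.7076)
step 5: θ'=-1.7924 (R=1.4000) → pose (-3.0496, -0.5316, -1.7924)

(-3.0496, -0.5316, -1.7924)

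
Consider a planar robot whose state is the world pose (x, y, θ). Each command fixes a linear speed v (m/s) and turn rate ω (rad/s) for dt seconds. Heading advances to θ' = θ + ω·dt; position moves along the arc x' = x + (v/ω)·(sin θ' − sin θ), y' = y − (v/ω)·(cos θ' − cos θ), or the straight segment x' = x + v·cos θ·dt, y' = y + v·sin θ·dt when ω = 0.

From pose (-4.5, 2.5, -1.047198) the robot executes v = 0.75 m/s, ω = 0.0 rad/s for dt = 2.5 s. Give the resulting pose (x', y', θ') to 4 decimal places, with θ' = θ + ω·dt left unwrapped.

θ' = -1.0472 + 0.0·2.5 = -1.0472
ω = 0 → straight: x' = -4.5 + 0.75·cos(-1.0472)·2.5 = -3.5625
y' = 2.5 + 0.75·sin(-1.0472)·2.5 = 0.8762

(-3.5625, 0.8762, -1.0472)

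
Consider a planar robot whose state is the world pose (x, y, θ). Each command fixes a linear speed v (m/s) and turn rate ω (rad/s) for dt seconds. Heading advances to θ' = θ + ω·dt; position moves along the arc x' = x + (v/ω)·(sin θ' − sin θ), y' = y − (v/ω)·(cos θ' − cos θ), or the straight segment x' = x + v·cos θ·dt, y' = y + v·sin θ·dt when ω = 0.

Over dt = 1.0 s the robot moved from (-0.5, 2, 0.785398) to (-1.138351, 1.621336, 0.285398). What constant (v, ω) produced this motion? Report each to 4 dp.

Δθ = 0.285398 − 0.785398 = -0.500000
ω = Δθ/dt = -0.500000/1.0 = -0.5000
R = Δx/(sin θ' − sin θ) = 1.5000
v = R·ω = 1.5000·-0.5000 = -0.7500

v = -0.7500, ω = -0.5000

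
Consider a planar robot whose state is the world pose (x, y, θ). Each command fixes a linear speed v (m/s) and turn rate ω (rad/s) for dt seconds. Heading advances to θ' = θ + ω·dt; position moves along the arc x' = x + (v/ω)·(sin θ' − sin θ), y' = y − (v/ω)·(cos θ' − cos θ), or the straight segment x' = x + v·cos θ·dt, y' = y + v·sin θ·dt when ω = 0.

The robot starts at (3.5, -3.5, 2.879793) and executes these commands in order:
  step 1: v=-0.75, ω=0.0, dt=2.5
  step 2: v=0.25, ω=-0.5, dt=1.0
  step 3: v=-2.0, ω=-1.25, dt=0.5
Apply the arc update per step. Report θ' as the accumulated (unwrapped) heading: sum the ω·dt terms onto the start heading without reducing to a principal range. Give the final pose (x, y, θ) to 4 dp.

(5.5640, -4.7291, 1.7548)

step 1: θ'=2.8798 (straight) → pose (5.3111, -3.9853, 2.8798)
step 2: θ'=2.3798 (R=-0.5000) → pose (5.0954, -3.8641, 2.3798)
step 3: θ'=1.7548 (R=1.6000) → pose (5.5640, -4.7291, 1.7548)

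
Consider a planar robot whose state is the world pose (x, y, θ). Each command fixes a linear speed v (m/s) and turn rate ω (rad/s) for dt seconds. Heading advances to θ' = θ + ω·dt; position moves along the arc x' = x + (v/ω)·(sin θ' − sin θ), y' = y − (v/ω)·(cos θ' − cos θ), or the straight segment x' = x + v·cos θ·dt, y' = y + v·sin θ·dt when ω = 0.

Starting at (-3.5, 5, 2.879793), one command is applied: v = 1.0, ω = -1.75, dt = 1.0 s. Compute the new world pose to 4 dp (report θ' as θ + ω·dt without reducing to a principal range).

θ' = 2.8798 + -1.75·1.0 = 1.1298
R = v/ω = 1.0/-1.75 = -0.5714
x' = -3.5 + -0.5714·(sin 1.1298 − sin 2.8798) = -3.8689
y' = 5 − -0.5714·(cos 1.1298 − cos 2.8798) = 5.7959

(-3.8689, 5.7959, 1.1298)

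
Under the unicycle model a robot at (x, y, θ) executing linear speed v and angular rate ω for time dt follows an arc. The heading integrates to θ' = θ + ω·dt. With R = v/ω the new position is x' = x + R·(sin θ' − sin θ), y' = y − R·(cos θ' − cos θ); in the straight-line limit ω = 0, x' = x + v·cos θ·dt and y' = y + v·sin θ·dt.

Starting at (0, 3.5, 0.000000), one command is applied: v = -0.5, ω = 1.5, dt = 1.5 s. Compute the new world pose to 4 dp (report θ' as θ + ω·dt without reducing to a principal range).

(-0.2594, 2.9573, 2.2500)

θ' = 0.0000 + 1.5·1.5 = 2.2500
R = v/ω = -0.5/1.5 = -0.3333
x' = 0 + -0.3333·(sin 2.2500 − sin 0.0000) = -0.2594
y' = 3.5 − -0.3333·(cos 2.2500 − cos 0.0000) = 2.9573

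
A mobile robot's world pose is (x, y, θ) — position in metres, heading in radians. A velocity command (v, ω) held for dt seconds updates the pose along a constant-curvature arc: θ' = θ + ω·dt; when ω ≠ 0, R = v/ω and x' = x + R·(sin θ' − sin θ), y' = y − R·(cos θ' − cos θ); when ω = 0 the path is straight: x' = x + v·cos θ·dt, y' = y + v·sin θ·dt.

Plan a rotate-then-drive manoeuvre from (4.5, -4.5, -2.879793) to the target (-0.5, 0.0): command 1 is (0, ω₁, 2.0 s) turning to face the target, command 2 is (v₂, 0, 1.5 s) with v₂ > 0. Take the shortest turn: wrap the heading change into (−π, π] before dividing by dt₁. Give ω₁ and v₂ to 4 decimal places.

heading to target = atan2(0−-4.5, -0.5−4.5) = 2.4088
Δθ = wrap(2.4088 − -2.8798) = -0.9946; ω₁ = Δθ/dt₁ = -0.4973
distance = √((-0.5−4.5)² + (0−-4.5)²) = 6.7268; v₂ = distance/dt₂ = 4.4845

ω₁ = -0.4973, v₂ = 4.4845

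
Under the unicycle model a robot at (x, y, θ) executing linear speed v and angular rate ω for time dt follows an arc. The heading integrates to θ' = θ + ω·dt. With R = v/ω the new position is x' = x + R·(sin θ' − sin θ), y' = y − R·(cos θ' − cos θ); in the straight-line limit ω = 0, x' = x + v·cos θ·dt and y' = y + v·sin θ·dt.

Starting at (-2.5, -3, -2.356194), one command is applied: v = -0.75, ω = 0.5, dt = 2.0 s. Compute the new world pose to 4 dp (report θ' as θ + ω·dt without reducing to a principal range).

(-2.0951, -1.6199, -1.3562)

θ' = -2.3562 + 0.5·2.0 = -1.3562
R = v/ω = -0.75/0.5 = -1.5000
x' = -2.5 + -1.5000·(sin -1.3562 − sin -2.3562) = -2.0951
y' = -3 − -1.5000·(cos -1.3562 − cos -2.3562) = -1.6199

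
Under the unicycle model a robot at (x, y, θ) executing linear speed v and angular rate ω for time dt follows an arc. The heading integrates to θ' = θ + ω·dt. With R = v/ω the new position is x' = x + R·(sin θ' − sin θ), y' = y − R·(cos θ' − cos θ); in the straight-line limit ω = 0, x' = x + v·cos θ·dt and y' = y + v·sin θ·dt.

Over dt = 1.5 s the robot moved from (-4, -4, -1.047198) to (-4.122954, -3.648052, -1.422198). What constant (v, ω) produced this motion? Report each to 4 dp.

Δθ = -1.422198 − -1.047198 = -0.375000
ω = Δθ/dt = -0.375000/1.5 = -0.2500
R = −Δy/(cos θ' − cos θ) = 1.0000
v = R·ω = 1.0000·-0.2500 = -0.2500

v = -0.2500, ω = -0.2500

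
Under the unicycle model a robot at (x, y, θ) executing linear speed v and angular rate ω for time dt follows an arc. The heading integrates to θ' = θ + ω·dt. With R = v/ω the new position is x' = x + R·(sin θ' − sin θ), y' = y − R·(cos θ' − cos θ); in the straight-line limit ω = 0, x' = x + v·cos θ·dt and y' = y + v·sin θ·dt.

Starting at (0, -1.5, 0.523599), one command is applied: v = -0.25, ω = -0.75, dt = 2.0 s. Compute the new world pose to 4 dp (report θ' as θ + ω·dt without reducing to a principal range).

(-0.4428, -1.3980, -0.9764)

θ' = 0.5236 + -0.75·2.0 = -0.9764
R = v/ω = -0.25/-0.75 = 0.3333
x' = 0 + 0.3333·(sin -0.9764 − sin 0.5236) = -0.4428
y' = -1.5 − 0.3333·(cos -0.9764 − cos 0.5236) = -1.3980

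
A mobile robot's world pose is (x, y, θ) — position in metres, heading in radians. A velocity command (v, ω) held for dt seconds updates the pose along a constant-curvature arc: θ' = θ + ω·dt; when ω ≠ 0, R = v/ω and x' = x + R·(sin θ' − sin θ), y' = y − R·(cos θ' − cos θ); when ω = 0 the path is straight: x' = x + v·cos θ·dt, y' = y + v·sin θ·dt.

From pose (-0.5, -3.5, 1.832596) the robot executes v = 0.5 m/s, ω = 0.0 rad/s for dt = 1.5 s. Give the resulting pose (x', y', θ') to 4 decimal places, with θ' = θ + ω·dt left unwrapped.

(-0.6941, -2.7756, 1.8326)

θ' = 1.8326 + 0.0·1.5 = 1.8326
ω = 0 → straight: x' = -0.5 + 0.5·cos(1.8326)·1.5 = -0.6941
y' = -3.5 + 0.5·sin(1.8326)·1.5 = -2.7756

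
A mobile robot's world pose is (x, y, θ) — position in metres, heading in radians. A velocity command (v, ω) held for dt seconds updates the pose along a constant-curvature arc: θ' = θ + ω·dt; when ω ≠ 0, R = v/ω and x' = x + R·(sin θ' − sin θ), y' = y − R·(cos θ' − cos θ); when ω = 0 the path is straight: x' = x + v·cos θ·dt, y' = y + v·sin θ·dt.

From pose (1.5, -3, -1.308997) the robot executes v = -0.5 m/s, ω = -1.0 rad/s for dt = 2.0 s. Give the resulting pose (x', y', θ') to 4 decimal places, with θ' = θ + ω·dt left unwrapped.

(2.0663, -2.3776, -3.3090)

θ' = -1.3090 + -1.0·2.0 = -3.3090
R = v/ω = -0.5/-1.0 = 0.5000
x' = 1.5 + 0.5000·(sin -3.3090 − sin -1.3090) = 2.0663
y' = -3 − 0.5000·(cos -3.3090 − cos -1.3090) = -2.3776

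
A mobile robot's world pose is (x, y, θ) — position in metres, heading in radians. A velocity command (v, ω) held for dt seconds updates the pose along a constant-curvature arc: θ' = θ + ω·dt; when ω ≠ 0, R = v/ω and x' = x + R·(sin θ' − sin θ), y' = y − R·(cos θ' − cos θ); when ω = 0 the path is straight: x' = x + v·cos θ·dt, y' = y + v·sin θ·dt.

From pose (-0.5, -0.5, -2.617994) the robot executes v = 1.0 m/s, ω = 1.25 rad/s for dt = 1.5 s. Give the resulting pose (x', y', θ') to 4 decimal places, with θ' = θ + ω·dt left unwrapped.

θ' = -2.6180 + 1.25·1.5 = -0.7430
R = v/ω = 1.0/1.25 = 0.8000
x' = -0.5 + 0.8000·(sin -0.7430 − sin -2.6180) = -0.6412
y' = -0.5 − 0.8000·(cos -0.7430 − cos -2.6180) = -1.7820

(-0.6412, -1.7820, -0.7430)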